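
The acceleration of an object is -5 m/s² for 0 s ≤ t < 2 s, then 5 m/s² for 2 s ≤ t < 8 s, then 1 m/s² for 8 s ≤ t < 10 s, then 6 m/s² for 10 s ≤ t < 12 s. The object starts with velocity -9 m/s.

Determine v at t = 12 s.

25 m/s

Δv equals the area under the a-t graph; then v = v₀ + Δv.
0–2 s: -5 × 2 = -10 m/s
2–8 s: 5 × 6 = 30 m/s
8–10 s: 1 × 2 = 2 m/s
10–12 s: 6 × 2 = 12 m/s
Δv = 34 m/s, so v(12) = -9 + (34) = 25 m/s.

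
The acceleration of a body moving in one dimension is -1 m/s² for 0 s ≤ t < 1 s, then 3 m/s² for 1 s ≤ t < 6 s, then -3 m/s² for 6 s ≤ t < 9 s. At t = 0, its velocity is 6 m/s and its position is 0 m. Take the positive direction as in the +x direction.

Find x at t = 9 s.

114.5 m

On each constant-a segment, Δv = aΔt and Δx = v₀Δt + ½aΔt²; chain segment to segment.
0–1 s: v starts 6 m/s; Δx = 6·1 + ½·-1·1² = 5.5 m; v ends 5 m/s.
1–6 s: v starts 5 m/s; Δx = 5·5 + ½·3·5² = 62.5 m; v ends 20 m/s.
6–9 s: v starts 20 m/s; Δx = 20·3 + ½·-3·3² = 46.5 m; v ends 11 m/s.
x(9) = 0 + Σ Δx = 114.5 m.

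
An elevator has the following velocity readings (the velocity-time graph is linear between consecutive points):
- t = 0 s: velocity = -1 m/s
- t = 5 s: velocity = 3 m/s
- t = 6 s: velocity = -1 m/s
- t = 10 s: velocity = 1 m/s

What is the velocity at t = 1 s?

-0.2 m/s

On 0–5 s the graph is linear from -1 to 3 m/s: v(1) = -1 + (3 − -1)·(1 − 0)/(5 − 0) = -0.2 m/s.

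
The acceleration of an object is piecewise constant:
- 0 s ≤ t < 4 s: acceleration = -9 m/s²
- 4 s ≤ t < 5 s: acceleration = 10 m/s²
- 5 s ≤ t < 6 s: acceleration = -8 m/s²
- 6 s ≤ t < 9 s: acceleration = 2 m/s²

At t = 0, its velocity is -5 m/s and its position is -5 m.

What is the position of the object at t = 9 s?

-276 m

On each constant-a segment, Δv = aΔt and Δx = v₀Δt + ½aΔt²; chain segment to segment.
0–4 s: v starts -5 m/s; Δx = -5·4 + ½·-9·4² = -92 m; v ends -41 m/s.
4–5 s: v starts -41 m/s; Δx = -41·1 + ½·10·1² = -36 m; v ends -31 m/s.
5–6 s: v starts -31 m/s; Δx = -31·1 + ½·-8·1² = -35 m; v ends -39 m/s.
6–9 s: v starts -39 m/s; Δx = -39·3 + ½·2·3² = -108 m; v ends -33 m/s.
x(9) = -5 + Σ Δx = -276 m.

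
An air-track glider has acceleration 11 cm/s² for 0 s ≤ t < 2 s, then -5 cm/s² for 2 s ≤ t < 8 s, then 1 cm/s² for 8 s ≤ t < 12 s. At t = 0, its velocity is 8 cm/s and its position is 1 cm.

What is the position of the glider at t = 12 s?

137 cm

On each constant-a segment, Δv = aΔt and Δx = v₀Δt + ½aΔt²; chain segment to segment.
0–2 s: v starts 8 cm/s; Δx = 8·2 + ½·11·2² = 38 cm; v ends 30 cm/s.
2–8 s: v starts 30 cm/s; Δx = 30·6 + ½·-5·6² = 90 cm; v ends 0 cm/s.
8–12 s: v starts 0 cm/s; Δx = 0·4 + ½·1·4² = 8 cm; v ends 4 cm/s.
x(12) = 1 + Σ Δx = 137 cm.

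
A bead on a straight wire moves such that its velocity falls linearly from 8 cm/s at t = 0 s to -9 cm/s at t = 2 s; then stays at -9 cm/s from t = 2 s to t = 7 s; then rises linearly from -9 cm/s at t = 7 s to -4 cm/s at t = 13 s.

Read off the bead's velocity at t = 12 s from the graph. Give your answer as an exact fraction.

-29/6 cm/s

On 7–13 s the graph is linear from -9 to -4 cm/s: v(12) = -9 + (-4 − -9)·(12 − 7)/(13 − 7) = -29/6 cm/s.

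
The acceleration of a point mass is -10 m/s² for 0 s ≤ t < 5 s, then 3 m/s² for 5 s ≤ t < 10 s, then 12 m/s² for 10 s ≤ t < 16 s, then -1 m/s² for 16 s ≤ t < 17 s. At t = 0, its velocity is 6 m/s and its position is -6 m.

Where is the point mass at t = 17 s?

On each constant-a segment, Δv = aΔt and Δx = v₀Δt + ½aΔt²; chain segment to segment.
0–5 s: v starts 6 m/s; Δx = 6·5 + ½·-10·5² = -95 m; v ends -44 m/s.
5–10 s: v starts -44 m/s; Δx = -44·5 + ½·3·5² = -182.5 m; v ends -29 m/s.
10–16 s: v starts -29 m/s; Δx = -29·6 + ½·12·6² = 42 m; v ends 43 m/s.
16–17 s: v starts 43 m/s; Δx = 43·1 + ½·-1·1² = 42.5 m; v ends 42 m/s.
x(17) = -6 + Σ Δx = -199 m.

-199 m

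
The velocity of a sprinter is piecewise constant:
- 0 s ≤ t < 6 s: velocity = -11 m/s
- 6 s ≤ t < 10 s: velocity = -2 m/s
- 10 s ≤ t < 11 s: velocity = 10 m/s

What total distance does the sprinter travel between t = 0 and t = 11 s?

Distance (not displacement) is the total path length: add the absolute areas under v-t.
0–6 s: |-11| × 6 = 66 m
6–10 s: |-2| × 4 = 8 m
10–11 s: |10| × 1 = 10 m
Total distance = 84 m

84 m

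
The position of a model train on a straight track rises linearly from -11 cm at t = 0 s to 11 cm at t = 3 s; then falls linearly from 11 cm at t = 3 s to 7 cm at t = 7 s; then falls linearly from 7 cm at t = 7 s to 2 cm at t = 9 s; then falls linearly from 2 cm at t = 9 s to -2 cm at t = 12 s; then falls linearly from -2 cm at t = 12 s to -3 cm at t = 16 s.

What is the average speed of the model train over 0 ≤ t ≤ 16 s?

Average speed = (total path length)/(elapsed time); on a piecewise-linear x-t graph the path length is Σ|Δx|.
0–3 s: |Δx| = |11 − -11| = 22 cm
3–7 s: |Δx| = |7 − 11| = 4 cm
7–9 s: |Δx| = |2 − 7| = 5 cm
9–12 s: |Δx| = |-2 − 2| = 4 cm
12–16 s: |Δx| = |-3 − -2| = 1 cm
Total path = 36 cm; average speed = 36/16 = 2.25 cm/s.

2.25 cm/s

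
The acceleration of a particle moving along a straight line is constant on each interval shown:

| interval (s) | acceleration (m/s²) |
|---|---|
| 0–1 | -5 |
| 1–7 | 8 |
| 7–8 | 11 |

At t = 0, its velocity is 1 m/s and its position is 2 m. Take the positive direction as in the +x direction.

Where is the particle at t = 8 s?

On each constant-a segment, Δv = aΔt and Δx = v₀Δt + ½aΔt²; chain segment to segment.
0–1 s: v starts 1 m/s; Δx = 1·1 + ½·-5·1² = -1.5 m; v ends -4 m/s.
1–7 s: v starts -4 m/s; Δx = -4·6 + ½·8·6² = 120 m; v ends 44 m/s.
7–8 s: v starts 44 m/s; Δx = 44·1 + ½·11·1² = 49.5 m; v ends 55 m/s.
x(8) = 2 + Σ Δx = 170 m.

170 m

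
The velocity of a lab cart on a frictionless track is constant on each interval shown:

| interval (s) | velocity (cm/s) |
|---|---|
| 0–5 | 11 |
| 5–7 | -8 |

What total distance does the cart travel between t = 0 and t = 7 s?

71 cm

Total distance travelled is ∫|v| dt — sum the magnitudes of each area piece.
0–5 s: |11| × 5 = 55 cm
5–7 s: |-8| × 2 = 16 cm
Total distance = 71 cm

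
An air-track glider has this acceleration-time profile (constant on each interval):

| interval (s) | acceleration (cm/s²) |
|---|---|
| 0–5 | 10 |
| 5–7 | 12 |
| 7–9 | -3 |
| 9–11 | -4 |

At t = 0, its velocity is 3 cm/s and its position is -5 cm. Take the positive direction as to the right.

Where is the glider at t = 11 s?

547 cm

On each constant-a segment, Δv = aΔt and Δx = v₀Δt + ½aΔt²; chain segment to segment.
0–5 s: v starts 3 cm/s; Δx = 3·5 + ½·10·5² = 140 cm; v ends 53 cm/s.
5–7 s: v starts 53 cm/s; Δx = 53·2 + ½·12·2² = 130 cm; v ends 77 cm/s.
7–9 s: v starts 77 cm/s; Δx = 77·2 + ½·-3·2² = 148 cm; v ends 71 cm/s.
9–11 s: v starts 71 cm/s; Δx = 71·2 + ½·-4·2² = 134 cm; v ends 63 cm/s.
x(11) = -5 + Σ Δx = 547 cm.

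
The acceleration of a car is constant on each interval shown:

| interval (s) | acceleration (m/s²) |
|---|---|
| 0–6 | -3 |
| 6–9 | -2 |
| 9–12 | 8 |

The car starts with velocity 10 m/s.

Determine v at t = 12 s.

10 m/s

Δv equals the area under the a-t graph; then v = v₀ + Δv.
0–6 s: -3 × 6 = -18 m/s
6–9 s: -2 × 3 = -6 m/s
9–12 s: 8 × 3 = 24 m/s
Δv = 0 m/s, so v(12) = 10 + (0) = 10 m/s.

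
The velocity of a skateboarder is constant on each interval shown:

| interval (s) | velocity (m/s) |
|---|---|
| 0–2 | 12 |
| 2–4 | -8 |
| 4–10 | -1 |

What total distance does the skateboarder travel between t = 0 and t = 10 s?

Distance (not displacement) is the total path length: add the absolute areas under v-t.
0–2 s: |12| × 2 = 24 m
2–4 s: |-8| × 2 = 16 m
4–10 s: |-1| × 6 = 6 m
Total distance = 46 m

46 m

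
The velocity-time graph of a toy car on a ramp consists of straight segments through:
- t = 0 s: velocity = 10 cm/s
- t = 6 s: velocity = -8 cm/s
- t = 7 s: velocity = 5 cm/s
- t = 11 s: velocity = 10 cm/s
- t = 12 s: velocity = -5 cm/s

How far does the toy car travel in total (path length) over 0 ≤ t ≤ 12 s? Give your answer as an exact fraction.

844/13 cm

Distance (not displacement) is the total path length: add the absolute areas under v-t.
0–6 s: v = 0 at t = 10/3 s; triangle areas 50/3 + 32/3 = 82/3 cm
6–7 s: v = 0 at t = 86/13 s; triangle areas 32/13 + 25/26 = 89/26 cm
7–11 s: |½(5 + 10)(4)| = 30 cm
11–12 s: v = 0 at t = 35/3 s; triangle areas 10/3 + 5/6 = 25/6 cm
Total distance = 844/13 cm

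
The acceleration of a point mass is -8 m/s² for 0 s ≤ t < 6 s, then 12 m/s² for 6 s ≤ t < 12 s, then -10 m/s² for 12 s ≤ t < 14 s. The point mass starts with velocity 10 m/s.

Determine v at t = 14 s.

Δv equals the area under the a-t graph; then v = v₀ + Δv.
0–6 s: -8 × 6 = -48 m/s
6–12 s: 12 × 6 = 72 m/s
12–14 s: -10 × 2 = -20 m/s
Δv = 4 m/s, so v(14) = 10 + (4) = 14 m/s.

14 m/s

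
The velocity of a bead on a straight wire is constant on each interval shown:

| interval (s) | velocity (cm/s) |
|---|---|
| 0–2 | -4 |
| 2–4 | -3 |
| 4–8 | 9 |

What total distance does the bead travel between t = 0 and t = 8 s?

Total distance travelled is ∫|v| dt — sum the magnitudes of each area piece.
0–2 s: |-4| × 2 = 8 cm
2–4 s: |-3| × 2 = 6 cm
4–8 s: |9| × 4 = 36 cm
Total distance = 50 cm

50 cm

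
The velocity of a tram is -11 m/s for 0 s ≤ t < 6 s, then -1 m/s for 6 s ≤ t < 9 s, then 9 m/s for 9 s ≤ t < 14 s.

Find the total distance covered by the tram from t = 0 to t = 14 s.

Total distance travelled is ∫|v| dt — sum the magnitudes of each area piece.
0–6 s: |-11| × 6 = 66 m
6–9 s: |-1| × 3 = 3 m
9–14 s: |9| × 5 = 45 m
Total distance = 114 m

114 m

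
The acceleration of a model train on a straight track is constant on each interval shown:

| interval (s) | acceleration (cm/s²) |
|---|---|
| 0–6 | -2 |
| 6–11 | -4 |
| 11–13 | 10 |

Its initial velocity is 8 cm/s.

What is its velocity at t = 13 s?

-4 cm/s

Δv equals the area under the a-t graph; then v = v₀ + Δv.
0–6 s: -2 × 6 = -12 cm/s
6–11 s: -4 × 5 = -20 cm/s
11–13 s: 10 × 2 = 20 cm/s
Δv = -12 cm/s, so v(13) = 8 + (-12) = -4 cm/s.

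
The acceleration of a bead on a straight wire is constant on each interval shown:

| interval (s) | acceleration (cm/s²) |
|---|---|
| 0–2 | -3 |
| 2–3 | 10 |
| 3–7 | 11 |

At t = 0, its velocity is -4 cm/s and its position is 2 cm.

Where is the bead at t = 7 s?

71 cm

On each constant-a segment, Δv = aΔt and Δx = v₀Δt + ½aΔt²; chain segment to segment.
0–2 s: v starts -4 cm/s; Δx = -4·2 + ½·-3·2² = -14 cm; v ends -10 cm/s.
2–3 s: v starts -10 cm/s; Δx = -10·1 + ½·10·1² = -5 cm; v ends 0 cm/s.
3–7 s: v starts 0 cm/s; Δx = 0·4 + ½·11·4² = 88 cm; v ends 44 cm/s.
x(7) = 2 + Σ Δx = 71 cm.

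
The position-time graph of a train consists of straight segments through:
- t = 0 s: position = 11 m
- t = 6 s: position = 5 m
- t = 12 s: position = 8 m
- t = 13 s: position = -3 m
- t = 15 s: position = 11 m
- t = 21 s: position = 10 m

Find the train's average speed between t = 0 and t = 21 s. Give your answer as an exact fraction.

5/3 m/s

Average speed = (total path length)/(elapsed time); on a piecewise-linear x-t graph the path length is Σ|Δx|.
0–6 s: |Δx| = |5 − 11| = 6 m
6–12 s: |Δx| = |8 − 5| = 3 m
12–13 s: |Δx| = |-3 − 8| = 11 m
13–15 s: |Δx| = |11 − -3| = 14 m
15–21 s: |Δx| = |10 − 11| = 1 m
Total path = 35 m; average speed = 35/21 = 5/3 m/s.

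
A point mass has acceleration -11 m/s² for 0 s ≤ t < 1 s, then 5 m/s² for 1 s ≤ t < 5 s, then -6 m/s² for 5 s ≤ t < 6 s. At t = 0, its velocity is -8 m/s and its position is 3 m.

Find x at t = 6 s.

On each constant-a segment, Δv = aΔt and Δx = v₀Δt + ½aΔt²; chain segment to segment.
0–1 s: v starts -8 m/s; Δx = -8·1 + ½·-11·1² = -13.5 m; v ends -19 m/s.
1–5 s: v starts -19 m/s; Δx = -19·4 + ½·5·4² = -36 m; v ends 1 m/s.
5–6 s: v starts 1 m/s; Δx = 1·1 + ½·-6·1² = -2 m; v ends -5 m/s.
x(6) = 3 + Σ Δx = -48.5 m.

-48.5 m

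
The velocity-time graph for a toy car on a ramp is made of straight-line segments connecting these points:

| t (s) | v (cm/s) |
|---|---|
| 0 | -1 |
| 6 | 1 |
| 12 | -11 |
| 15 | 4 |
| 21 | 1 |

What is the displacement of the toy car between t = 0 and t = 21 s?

-25.5 cm

Net displacement equals the area under the velocity-time graph (areas below the axis count negative).
0–6 s: ½(-1 + 1)(6) = 0 cm
6–12 s: ½(1 + -11)(6) = -30 cm
12–15 s: ½(-11 + 4)(3) = -10.5 cm
15–21 s: ½(4 + 1)(6) = 15 cm
Net displacement = -25.5 cm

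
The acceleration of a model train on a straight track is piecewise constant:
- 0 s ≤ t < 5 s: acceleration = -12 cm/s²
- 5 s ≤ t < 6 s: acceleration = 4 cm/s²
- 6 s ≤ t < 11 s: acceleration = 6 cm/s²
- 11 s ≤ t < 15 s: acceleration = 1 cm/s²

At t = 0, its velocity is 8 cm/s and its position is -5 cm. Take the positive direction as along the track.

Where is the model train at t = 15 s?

On each constant-a segment, Δv = aΔt and Δx = v₀Δt + ½aΔt²; chain segment to segment.
0–5 s: v starts 8 cm/s; Δx = 8·5 + ½·-12·5² = -110 cm; v ends -52 cm/s.
5–6 s: v starts -52 cm/s; Δx = -52·1 + ½·4·1² = -50 cm; v ends -48 cm/s.
6–11 s: v starts -48 cm/s; Δx = -48·5 + ½·6·5² = -165 cm; v ends -18 cm/s.
11–15 s: v starts -18 cm/s; Δx = -18·4 + ½·1·4² = -64 cm; v ends -14 cm/s.
x(15) = -5 + Σ Δx = -394 cm.

-394 cm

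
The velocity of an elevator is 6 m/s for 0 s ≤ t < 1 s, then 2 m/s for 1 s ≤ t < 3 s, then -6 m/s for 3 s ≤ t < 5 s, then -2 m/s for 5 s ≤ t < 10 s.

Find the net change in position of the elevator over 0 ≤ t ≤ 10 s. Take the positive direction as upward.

-12 m

Displacement is the signed area under the v-t curve.
0–1 s: 6 × 1 = 6 m
1–3 s: 2 × 2 = 4 m
3–5 s: -6 × 2 = -12 m
5–10 s: -2 × 5 = -10 m
Net displacement = -12 m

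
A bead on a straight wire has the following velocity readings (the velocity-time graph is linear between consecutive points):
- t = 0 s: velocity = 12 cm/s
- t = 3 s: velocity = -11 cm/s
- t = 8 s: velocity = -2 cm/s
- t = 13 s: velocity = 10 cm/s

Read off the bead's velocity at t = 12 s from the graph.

On 8–13 s the graph is linear from -2 to 10 cm/s: v(12) = -2 + (10 − -2)·(12 − 8)/(13 − 8) = 7.6 cm/s.

7.6 cm/s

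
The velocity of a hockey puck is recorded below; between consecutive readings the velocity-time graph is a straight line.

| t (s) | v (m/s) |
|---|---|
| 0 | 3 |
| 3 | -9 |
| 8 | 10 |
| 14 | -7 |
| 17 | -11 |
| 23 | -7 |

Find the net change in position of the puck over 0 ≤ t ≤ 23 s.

-78.5 m

Displacement is the signed area under the v-t curve.
0–3 s: ½(3 + -9)(3) = -9 m
3–8 s: ½(-9 + 10)(5) = 2.5 m
8–14 s: ½(10 + -7)(6) = 9 m
14–17 s: ½(-7 + -11)(3) = -27 m
17–23 s: ½(-11 + -7)(6) = -54 m
Net displacement = -78.5 m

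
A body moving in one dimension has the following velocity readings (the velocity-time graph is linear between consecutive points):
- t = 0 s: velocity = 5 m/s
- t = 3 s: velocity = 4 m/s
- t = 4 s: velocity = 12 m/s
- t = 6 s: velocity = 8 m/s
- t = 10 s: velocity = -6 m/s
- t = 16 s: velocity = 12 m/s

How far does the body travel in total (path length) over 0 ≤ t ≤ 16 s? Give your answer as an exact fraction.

1201/14 m

Total distance travelled is ∫|v| dt — sum the magnitudes of each area piece.
0–3 s: |½(5 + 4)(3)| = 13.5 m
3–4 s: |½(4 + 12)(1)| = 8 m
4–6 s: |½(12 + 8)(2)| = 20 m
6–10 s: v = 0 at t = 58/7 s; triangle areas 64/7 + 36/7 = 100/7 m
10–16 s: v = 0 at t = 12 s; triangle areas 6 + 24 = 30 m
Total distance = 1201/14 m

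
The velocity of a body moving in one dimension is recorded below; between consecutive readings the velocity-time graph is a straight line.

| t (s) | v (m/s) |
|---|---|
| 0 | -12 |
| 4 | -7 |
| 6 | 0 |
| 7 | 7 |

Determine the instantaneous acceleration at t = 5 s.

3.5 m/s²

Acceleration is the slope of the v-t graph on 4–6 s: (0 − -7)/(6 − 4) = 3.5 m/s².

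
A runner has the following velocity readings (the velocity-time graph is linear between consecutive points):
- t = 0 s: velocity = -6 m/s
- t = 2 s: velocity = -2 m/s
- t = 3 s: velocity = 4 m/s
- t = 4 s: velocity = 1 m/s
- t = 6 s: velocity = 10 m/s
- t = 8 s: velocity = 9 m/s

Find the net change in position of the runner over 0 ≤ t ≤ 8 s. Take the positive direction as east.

Net displacement equals the area under the velocity-time graph (areas below the axis count negative).
0–2 s: ½(-6 + -2)(2) = -8 m
2–3 s: ½(-2 + 4)(1) = 1 m
3–4 s: ½(4 + 1)(1) = 2.5 m
4–6 s: ½(1 + 10)(2) = 11 m
6–8 s: ½(10 + 9)(2) = 19 m
Net displacement = 25.5 m

25.5 m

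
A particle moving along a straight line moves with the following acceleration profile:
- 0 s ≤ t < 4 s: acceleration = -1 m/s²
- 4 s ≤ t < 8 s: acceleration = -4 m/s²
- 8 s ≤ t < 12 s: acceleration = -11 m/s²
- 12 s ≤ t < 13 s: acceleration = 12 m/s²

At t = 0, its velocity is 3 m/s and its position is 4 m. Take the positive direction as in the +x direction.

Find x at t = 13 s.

-239 m

On each constant-a segment, Δv = aΔt and Δx = v₀Δt + ½aΔt²; chain segment to segment.
0–4 s: v starts 3 m/s; Δx = 3·4 + ½·-1·4² = 4 m; v ends -1 m/s.
4–8 s: v starts -1 m/s; Δx = -1·4 + ½·-4·4² = -36 m; v ends -17 m/s.
8–12 s: v starts -17 m/s; Δx = -17·4 + ½·-11·4² = -156 m; v ends -61 m/s.
12–13 s: v starts -61 m/s; Δx = -61·1 + ½·12·1² = -55 m; v ends -49 m/s.
x(13) = 4 + Σ Δx = -239 m.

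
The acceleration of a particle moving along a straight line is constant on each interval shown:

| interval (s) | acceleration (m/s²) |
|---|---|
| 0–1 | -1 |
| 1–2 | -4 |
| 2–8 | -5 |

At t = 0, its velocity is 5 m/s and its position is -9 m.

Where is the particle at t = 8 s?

On each constant-a segment, Δv = aΔt and Δx = v₀Δt + ½aΔt²; chain segment to segment.
0–1 s: v starts 5 m/s; Δx = 5·1 + ½·-1·1² = 4.5 m; v ends 4 m/s.
1–2 s: v starts 4 m/s; Δx = 4·1 + ½·-4·1² = 2 m; v ends 0 m/s.
2–8 s: v starts 0 m/s; Δx = 0·6 + ½·-5·6² = -90 m; v ends -30 m/s.
x(8) = -9 + Σ Δx = -92.5 m.

-92.5 m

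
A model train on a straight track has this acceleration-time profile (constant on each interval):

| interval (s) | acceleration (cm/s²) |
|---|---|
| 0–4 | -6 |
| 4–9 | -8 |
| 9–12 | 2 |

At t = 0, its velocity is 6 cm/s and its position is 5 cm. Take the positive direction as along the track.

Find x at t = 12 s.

-374 cm

On each constant-a segment, Δv = aΔt and Δx = v₀Δt + ½aΔt²; chain segment to segment.
0–4 s: v starts 6 cm/s; Δx = 6·4 + ½·-6·4² = -24 cm; v ends -18 cm/s.
4–9 s: v starts -18 cm/s; Δx = -18·5 + ½·-8·5² = -190 cm; v ends -58 cm/s.
9–12 s: v starts -58 cm/s; Δx = -58·3 + ½·2·3² = -165 cm; v ends -52 cm/s.
x(12) = 5 + Σ Δx = -374 cm.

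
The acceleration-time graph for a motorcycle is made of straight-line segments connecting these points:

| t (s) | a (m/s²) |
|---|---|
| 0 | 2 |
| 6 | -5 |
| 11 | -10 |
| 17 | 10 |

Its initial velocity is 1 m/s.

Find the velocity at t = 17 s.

-45.5 m/s

Δv equals the area under the a-t graph; then v = v₀ + Δv.
0–6 s: ½(2 + -5)(6) = -9 m/s
6–11 s: ½(-5 + -10)(5) = -37.5 m/s
11–17 s: ½(-10 + 10)(6) = 0 m/s
Δv = -46.5 m/s, so v(17) = 1 + (-46.5) = -45.5 m/s.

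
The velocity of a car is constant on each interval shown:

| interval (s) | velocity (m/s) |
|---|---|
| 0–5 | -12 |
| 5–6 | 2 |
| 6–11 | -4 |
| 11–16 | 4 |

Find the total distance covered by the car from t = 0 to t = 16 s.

102 m

Total distance travelled is ∫|v| dt — sum the magnitudes of each area piece.
0–5 s: |-12| × 5 = 60 m
5–6 s: |2| × 1 = 2 m
6–11 s: |-4| × 5 = 20 m
11–16 s: |4| × 5 = 20 m
Total distance = 102 m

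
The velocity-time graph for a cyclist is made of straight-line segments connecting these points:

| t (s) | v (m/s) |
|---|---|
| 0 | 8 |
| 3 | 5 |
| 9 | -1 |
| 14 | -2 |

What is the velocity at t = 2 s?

6 m/s

On 0–3 s the graph is linear from 8 to 5 m/s: v(2) = 8 + (5 − 8)·(2 − 0)/(3 − 0) = 6 m/s.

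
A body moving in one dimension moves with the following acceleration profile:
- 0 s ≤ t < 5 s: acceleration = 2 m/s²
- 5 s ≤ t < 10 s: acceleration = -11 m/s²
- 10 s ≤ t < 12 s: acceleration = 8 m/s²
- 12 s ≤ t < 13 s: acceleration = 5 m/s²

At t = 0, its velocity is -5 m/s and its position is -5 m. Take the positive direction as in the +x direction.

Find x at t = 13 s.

On each constant-a segment, Δv = aΔt and Δx = v₀Δt + ½aΔt²; chain segment to segment.
0–5 s: v starts -5 m/s; Δx = -5·5 + ½·2·5² = 0 m; v ends 5 m/s.
5–10 s: v starts 5 m/s; Δx = 5·5 + ½·-11·5² = -112.5 m; v ends -50 m/s.
10–12 s: v starts -50 m/s; Δx = -50·2 + ½·8·2² = -84 m; v ends -34 m/s.
12–13 s: v starts -34 m/s; Δx = -34·1 + ½·5·1² = -31.5 m; v ends -29 m/s.
x(13) = -5 + Σ Δx = -233 m.

-233 m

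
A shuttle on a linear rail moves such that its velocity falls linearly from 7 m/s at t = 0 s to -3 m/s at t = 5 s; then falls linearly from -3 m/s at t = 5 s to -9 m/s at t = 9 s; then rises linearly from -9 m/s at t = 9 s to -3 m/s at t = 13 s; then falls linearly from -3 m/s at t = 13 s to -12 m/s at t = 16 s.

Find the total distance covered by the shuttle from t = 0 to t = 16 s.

85 m

Total distance travelled is ∫|v| dt — sum the magnitudes of each area piece.
0–5 s: v = 0 at t = 3.5 s; triangle areas 12.25 + 2.25 = 14.5 m
5–9 s: |½(-3 + -9)(4)| = 24 m
9–13 s: |½(-9 + -3)(4)| = 24 m
13–16 s: |½(-3 + -12)(3)| = 22.5 m
Total distance = 85 m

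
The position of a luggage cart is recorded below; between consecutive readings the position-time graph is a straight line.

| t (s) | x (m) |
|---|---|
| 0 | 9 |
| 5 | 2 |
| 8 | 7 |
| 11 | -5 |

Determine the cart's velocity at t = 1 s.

-1.4 m/s

Velocity is the slope of the x-t graph on 0–5 s: (2 − 9)/(5 − 0) = -1.4 m/s.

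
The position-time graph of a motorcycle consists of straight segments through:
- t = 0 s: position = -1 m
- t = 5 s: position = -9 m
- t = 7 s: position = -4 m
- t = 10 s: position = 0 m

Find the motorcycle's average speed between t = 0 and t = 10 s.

Average speed = (total path length)/(elapsed time); on a piecewise-linear x-t graph the path length is Σ|Δx|.
0–5 s: |Δx| = |-9 − -1| = 8 m
5–7 s: |Δx| = |-4 − -9| = 5 m
7–10 s: |Δx| = |0 − -4| = 4 m
Total path = 17 m; average speed = 17/10 = 1.7 m/s.

1.7 m/s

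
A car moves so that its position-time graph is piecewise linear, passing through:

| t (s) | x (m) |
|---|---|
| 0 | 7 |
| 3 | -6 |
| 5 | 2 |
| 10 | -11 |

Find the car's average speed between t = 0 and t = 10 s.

3.4 m/s

Average speed = (total path length)/(elapsed time); on a piecewise-linear x-t graph the path length is Σ|Δx|.
0–3 s: |Δx| = |-6 − 7| = 13 m
3–5 s: |Δx| = |2 − -6| = 8 m
5–10 s: |Δx| = |-11 − 2| = 13 m
Total path = 34 m; average speed = 34/10 = 3.4 m/s.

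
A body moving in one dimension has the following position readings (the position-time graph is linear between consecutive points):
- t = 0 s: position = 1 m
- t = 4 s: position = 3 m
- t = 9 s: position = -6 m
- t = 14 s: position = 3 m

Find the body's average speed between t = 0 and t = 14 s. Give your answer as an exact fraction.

Average speed = (total path length)/(elapsed time); on a piecewise-linear x-t graph the path length is Σ|Δx|.
0–4 s: |Δx| = |3 − 1| = 2 m
4–9 s: |Δx| = |-6 − 3| = 9 m
9–14 s: |Δx| = |3 − -6| = 9 m
Total path = 20 m; average speed = 20/14 = 10/7 m/s.

10/7 m/s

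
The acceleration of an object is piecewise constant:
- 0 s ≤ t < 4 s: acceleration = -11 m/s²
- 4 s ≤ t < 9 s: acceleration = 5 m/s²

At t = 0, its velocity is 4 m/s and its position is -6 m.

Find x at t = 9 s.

-215.5 m

On each constant-a segment, Δv = aΔt and Δx = v₀Δt + ½aΔt²; chain segment to segment.
0–4 s: v starts 4 m/s; Δx = 4·4 + ½·-11·4² = -72 m; v ends -40 m/s.
4–9 s: v starts -40 m/s; Δx = -40·5 + ½·5·5² = -137.5 m; v ends -15 m/s.
x(9) = -6 + Σ Δx = -215.5 m.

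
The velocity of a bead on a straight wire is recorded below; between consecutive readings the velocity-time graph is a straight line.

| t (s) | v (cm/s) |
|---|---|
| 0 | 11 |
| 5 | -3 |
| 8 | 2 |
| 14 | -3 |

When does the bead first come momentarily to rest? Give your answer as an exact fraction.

v changes sign on 0–5 s (from 11 to -3); the graph is linear there, so v = 0 at t = 0 + (-11)·(5 − 0)/(-3 − 11) = 55/14 s.

t = 55/14 s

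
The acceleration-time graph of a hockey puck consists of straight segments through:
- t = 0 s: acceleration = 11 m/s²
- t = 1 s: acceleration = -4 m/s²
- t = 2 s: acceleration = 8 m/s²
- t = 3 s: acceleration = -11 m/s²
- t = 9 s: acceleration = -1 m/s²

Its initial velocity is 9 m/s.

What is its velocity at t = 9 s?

Δv equals the area under the a-t graph; then v = v₀ + Δv.
0–1 s: ½(11 + -4)(1) = 3.5 m/s
1–2 s: ½(-4 + 8)(1) = 2 m/s
2–3 s: ½(8 + -11)(1) = -1.5 m/s
3–9 s: ½(-11 + -1)(6) = -36 m/s
Δv = -32 m/s, so v(9) = 9 + (-32) = -23 m/s.

-23 m/s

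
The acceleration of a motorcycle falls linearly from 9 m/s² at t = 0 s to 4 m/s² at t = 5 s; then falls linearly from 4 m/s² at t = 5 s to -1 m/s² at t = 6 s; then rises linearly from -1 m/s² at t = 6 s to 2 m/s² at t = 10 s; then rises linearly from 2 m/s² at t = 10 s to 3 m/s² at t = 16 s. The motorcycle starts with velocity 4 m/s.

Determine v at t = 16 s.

Δv equals the area under the a-t graph; then v = v₀ + Δv.
0–5 s: ½(9 + 4)(5) = 32.5 m/s
5–6 s: ½(4 + -1)(1) = 1.5 m/s
6–10 s: ½(-1 + 2)(4) = 2 m/s
10–16 s: ½(2 + 3)(6) = 15 m/s
Δv = 51 m/s, so v(16) = 4 + (51) = 55 m/s.

55 m/s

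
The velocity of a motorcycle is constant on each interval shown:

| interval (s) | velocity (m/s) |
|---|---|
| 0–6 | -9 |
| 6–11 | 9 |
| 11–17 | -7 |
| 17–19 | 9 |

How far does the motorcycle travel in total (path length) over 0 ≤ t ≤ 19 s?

159 m

Total distance travelled is ∫|v| dt — sum the magnitudes of each area piece.
0–6 s: |-9| × 6 = 54 m
6–11 s: |9| × 5 = 45 m
11–17 s: |-7| × 6 = 42 m
17–19 s: |9| × 2 = 18 m
Total distance = 159 m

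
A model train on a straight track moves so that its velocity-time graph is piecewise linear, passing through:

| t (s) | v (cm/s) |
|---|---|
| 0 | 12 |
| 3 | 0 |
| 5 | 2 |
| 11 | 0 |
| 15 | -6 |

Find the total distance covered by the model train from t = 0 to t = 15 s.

38 cm

Total distance travelled is ∫|v| dt — sum the magnitudes of each area piece.
0–3 s: |½(12 + 0)(3)| = 18 cm
3–5 s: |½(0 + 2)(2)| = 2 cm
5–11 s: |½(2 + 0)(6)| = 6 cm
11–15 s: |½(0 + -6)(4)| = 12 cm
Total distance = 38 cm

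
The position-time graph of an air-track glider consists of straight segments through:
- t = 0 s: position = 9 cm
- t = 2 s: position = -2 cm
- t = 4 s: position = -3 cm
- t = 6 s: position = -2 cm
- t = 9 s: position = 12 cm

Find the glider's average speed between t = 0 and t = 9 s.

Average speed = (total path length)/(elapsed time); on a piecewise-linear x-t graph the path length is Σ|Δx|.
0–2 s: |Δx| = |-2 − 9| = 11 cm
2–4 s: |Δx| = |-3 − -2| = 1 cm
4–6 s: |Δx| = |-2 − -3| = 1 cm
6–9 s: |Δx| = |12 − -2| = 14 cm
Total path = 27 cm; average speed = 27/9 = 3 cm/s.

3 cm/s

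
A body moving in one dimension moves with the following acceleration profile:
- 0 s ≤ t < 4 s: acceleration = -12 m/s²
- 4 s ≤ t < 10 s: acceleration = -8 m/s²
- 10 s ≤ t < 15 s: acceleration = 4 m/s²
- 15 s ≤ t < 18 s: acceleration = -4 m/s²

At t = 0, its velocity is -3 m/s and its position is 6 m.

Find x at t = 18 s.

-1252 m

On each constant-a segment, Δv = aΔt and Δx = v₀Δt + ½aΔt²; chain segment to segment.
0–4 s: v starts -3 m/s; Δx = -3·4 + ½·-12·4² = -108 m; v ends -51 m/s.
4–10 s: v starts -51 m/s; Δx = -51·6 + ½·-8·6² = -450 m; v ends -99 m/s.
10–15 s: v starts -99 m/s; Δx = -99·5 + ½·4·5² = -445 m; v ends -79 m/s.
15–18 s: v starts -79 m/s; Δx = -79·3 + ½·-4·3² = -255 m; v ends -91 m/s.
x(18) = 6 + Σ Δx = -1252 m.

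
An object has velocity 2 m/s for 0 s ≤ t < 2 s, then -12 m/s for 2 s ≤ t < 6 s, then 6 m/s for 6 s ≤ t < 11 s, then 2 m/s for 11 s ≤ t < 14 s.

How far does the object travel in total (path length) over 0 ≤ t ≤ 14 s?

Total distance travelled is ∫|v| dt — sum the magnitudes of each area piece.
0–2 s: |2| × 2 = 4 m
2–6 s: |-12| × 4 = 48 m
6–11 s: |6| × 5 = 30 m
11–14 s: |2| × 3 = 6 m
Total distance = 88 m

88 m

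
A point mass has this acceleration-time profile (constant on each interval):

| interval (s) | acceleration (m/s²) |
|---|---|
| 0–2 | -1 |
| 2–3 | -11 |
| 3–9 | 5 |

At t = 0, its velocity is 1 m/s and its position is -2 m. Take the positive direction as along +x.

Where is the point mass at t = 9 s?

9.5 m

On each constant-a segment, Δv = aΔt and Δx = v₀Δt + ½aΔt²; chain segment to segment.
0–2 s: v starts 1 m/s; Δx = 1·2 + ½·-1·2² = 0 m; v ends -1 m/s.
2–3 s: v starts -1 m/s; Δx = -1·1 + ½·-11·1² = -6.5 m; v ends -12 m/s.
3–9 s: v starts -12 m/s; Δx = -12·6 + ½·5·6² = 18 m; v ends 18 m/s.
x(9) = -2 + Σ Δx = 9.5 m.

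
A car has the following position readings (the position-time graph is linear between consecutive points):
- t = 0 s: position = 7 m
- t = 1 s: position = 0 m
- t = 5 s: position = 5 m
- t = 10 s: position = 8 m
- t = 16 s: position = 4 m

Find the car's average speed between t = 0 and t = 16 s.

1.1875 m/s

Average speed = (total path length)/(elapsed time); on a piecewise-linear x-t graph the path length is Σ|Δx|.
0–1 s: |Δx| = |0 − 7| = 7 m
1–5 s: |Δx| = |5 − 0| = 5 m
5–10 s: |Δx| = |8 − 5| = 3 m
10–16 s: |Δx| = |4 − 8| = 4 m
Total path = 19 m; average speed = 19/16 = 1.1875 m/s.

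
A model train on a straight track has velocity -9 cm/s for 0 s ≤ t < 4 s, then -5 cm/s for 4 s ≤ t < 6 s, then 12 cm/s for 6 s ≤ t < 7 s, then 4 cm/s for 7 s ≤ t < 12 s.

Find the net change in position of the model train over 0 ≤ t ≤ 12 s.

Displacement is the signed area under the v-t curve.
0–4 s: -9 × 4 = -36 cm
4–6 s: -5 × 2 = -10 cm
6–7 s: 12 × 1 = 12 cm
7–12 s: 4 × 5 = 20 cm
Net displacement = -14 cm

-14 cm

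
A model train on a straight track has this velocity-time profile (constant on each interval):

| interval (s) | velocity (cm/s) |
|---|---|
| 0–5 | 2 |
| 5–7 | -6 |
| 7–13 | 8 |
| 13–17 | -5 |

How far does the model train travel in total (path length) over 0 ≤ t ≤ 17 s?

90 cm

Distance (not displacement) is the total path length: add the absolute areas under v-t.
0–5 s: |2| × 5 = 10 cm
5–7 s: |-6| × 2 = 12 cm
7–13 s: |8| × 6 = 48 cm
13–17 s: |-5| × 4 = 20 cm
Total distance = 90 cm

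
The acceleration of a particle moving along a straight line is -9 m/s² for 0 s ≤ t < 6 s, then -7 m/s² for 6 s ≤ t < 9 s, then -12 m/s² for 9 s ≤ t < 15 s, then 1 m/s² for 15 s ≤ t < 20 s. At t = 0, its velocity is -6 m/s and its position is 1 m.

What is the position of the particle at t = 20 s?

-1863 m

On each constant-a segment, Δv = aΔt and Δx = v₀Δt + ½aΔt²; chain segment to segment.
0–6 s: v starts -6 m/s; Δx = -6·6 + ½·-9·6² = -198 m; v ends -60 m/s.
6–9 s: v starts -60 m/s; Δx = -60·3 + ½·-7·3² = -211.5 m; v ends -81 m/s.
9–15 s: v starts -81 m/s; Δx = -81·6 + ½·-12·6² = -702 m; v ends -153 m/s.
15–20 s: v starts -153 m/s; Δx = -153·5 + ½·1·5² = -752.5 m; v ends -148 m/s.
x(20) = 1 + Σ Δx = -1863 m.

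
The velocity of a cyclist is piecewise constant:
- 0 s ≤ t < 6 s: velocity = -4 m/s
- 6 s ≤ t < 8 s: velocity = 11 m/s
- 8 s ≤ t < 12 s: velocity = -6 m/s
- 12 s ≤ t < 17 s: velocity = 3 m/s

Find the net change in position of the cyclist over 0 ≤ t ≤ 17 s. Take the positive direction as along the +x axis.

Displacement is the signed area under the v-t curve.
0–6 s: -4 × 6 = -24 m
6–8 s: 11 × 2 = 22 m
8–12 s: -6 × 4 = -24 m
12–17 s: 3 × 5 = 15 m
Net displacement = -11 m

-11 m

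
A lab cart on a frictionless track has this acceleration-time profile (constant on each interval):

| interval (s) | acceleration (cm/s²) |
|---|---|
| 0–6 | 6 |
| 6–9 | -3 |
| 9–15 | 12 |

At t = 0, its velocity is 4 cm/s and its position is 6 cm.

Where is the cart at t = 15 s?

On each constant-a segment, Δv = aΔt and Δx = v₀Δt + ½aΔt²; chain segment to segment.
0–6 s: v starts 4 cm/s; Δx = 4·6 + ½·6·6² = 132 cm; v ends 40 cm/s.
6–9 s: v starts 40 cm/s; Δx = 40·3 + ½·-3·3² = 106.5 cm; v ends 31 cm/s.
9–15 s: v starts 31 cm/s; Δx = 31·6 + ½·12·6² = 402 cm; v ends 103 cm/s.
x(15) = 6 + Σ Δx = 646.5 cm.

646.5 cm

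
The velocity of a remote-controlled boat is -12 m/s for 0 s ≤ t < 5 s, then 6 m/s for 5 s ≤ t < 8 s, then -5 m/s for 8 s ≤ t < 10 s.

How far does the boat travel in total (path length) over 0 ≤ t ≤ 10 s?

88 m

Total distance travelled is ∫|v| dt — sum the magnitudes of each area piece.
0–5 s: |-12| × 5 = 60 m
5–8 s: |6| × 3 = 18 m
8–10 s: |-5| × 2 = 10 m
Total distance = 88 m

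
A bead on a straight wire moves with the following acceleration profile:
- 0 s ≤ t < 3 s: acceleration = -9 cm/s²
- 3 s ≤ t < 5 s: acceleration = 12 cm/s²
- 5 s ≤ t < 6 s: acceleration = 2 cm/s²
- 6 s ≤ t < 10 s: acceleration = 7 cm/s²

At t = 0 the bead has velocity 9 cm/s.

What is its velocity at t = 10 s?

36 cm/s

Δv equals the area under the a-t graph; then v = v₀ + Δv.
0–3 s: -9 × 3 = -27 cm/s
3–5 s: 12 × 2 = 24 cm/s
5–6 s: 2 × 1 = 2 cm/s
6–10 s: 7 × 4 = 28 cm/s
Δv = 27 cm/s, so v(10) = 9 + (27) = 36 cm/s.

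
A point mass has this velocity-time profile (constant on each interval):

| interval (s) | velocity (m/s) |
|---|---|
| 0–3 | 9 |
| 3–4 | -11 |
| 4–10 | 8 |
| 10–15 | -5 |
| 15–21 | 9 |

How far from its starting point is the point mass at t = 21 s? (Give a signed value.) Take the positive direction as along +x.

93 m

Net displacement equals the area under the velocity-time graph (areas below the axis count negative).
0–3 s: 9 × 3 = 27 m
3–4 s: -11 × 1 = -11 m
4–10 s: 8 × 6 = 48 m
10–15 s: -5 × 5 = -25 m
15–21 s: 9 × 6 = 54 m
Net displacement = 93 m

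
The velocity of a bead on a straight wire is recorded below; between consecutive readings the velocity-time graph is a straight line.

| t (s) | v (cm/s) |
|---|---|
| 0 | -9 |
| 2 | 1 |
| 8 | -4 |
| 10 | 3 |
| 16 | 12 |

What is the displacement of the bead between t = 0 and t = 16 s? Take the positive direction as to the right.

Net displacement equals the area under the velocity-time graph (areas below the axis count negative).
0–2 s: ½(-9 + 1)(2) = -8 cm
2–8 s: ½(1 + -4)(6) = -9 cm
8–10 s: ½(-4 + 3)(2) = -1 cm
10–16 s: ½(3 + 12)(6) = 45 cm
Net displacement = 27 cm

27 cm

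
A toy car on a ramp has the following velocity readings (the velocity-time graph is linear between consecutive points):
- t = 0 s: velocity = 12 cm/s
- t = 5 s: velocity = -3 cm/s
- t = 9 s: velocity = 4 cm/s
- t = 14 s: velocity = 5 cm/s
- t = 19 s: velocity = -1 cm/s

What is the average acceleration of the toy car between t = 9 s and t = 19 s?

-0.5 cm/s²

Average acceleration = Δv/Δt = (-1 − 4)/(19 − 9) = -0.5 cm/s².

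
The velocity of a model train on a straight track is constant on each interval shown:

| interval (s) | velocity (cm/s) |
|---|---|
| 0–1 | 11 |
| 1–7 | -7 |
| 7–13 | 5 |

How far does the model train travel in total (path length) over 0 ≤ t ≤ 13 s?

83 cm

Distance (not displacement) is the total path length: add the absolute areas under v-t.
0–1 s: |11| × 1 = 11 cm
1–7 s: |-7| × 6 = 42 cm
7–13 s: |5| × 6 = 30 cm
Total distance = 83 cm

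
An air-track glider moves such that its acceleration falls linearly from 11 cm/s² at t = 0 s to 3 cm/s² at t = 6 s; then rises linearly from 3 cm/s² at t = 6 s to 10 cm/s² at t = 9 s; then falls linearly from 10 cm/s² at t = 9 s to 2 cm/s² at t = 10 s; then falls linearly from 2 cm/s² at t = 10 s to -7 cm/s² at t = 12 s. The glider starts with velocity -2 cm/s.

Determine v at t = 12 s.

Δv equals the area under the a-t graph; then v = v₀ + Δv.
0–6 s: ½(11 + 3)(6) = 42 cm/s
6–9 s: ½(3 + 10)(3) = 19.5 cm/s
9–10 s: ½(10 + 2)(1) = 6 cm/s
10–12 s: ½(2 + -7)(2) = -5 cm/s
Δv = 62.5 cm/s, so v(12) = -2 + (62.5) = 60.5 cm/s.

60.5 cm/s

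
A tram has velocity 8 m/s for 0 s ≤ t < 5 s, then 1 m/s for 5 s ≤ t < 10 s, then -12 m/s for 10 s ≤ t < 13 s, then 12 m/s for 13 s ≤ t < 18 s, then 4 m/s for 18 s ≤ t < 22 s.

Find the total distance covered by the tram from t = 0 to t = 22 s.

157 m

Distance (not displacement) is the total path length: add the absolute areas under v-t.
0–5 s: |8| × 5 = 40 m
5–10 s: |1| × 5 = 5 m
10–13 s: |-12| × 3 = 36 m
13–18 s: |12| × 5 = 60 m
18–22 s: |4| × 4 = 16 m
Total distance = 157 m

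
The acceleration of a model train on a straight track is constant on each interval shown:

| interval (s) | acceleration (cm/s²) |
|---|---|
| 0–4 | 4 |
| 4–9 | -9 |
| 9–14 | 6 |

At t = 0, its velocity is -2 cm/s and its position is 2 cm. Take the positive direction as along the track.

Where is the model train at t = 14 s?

On each constant-a segment, Δv = aΔt and Δx = v₀Δt + ½aΔt²; chain segment to segment.
0–4 s: v starts -2 cm/s; Δx = -2·4 + ½·4·4² = 24 cm; v ends 14 cm/s.
4–9 s: v starts 14 cm/s; Δx = 14·5 + ½·-9·5² = -42.5 cm; v ends -31 cm/s.
9–14 s: v starts -31 cm/s; Δx = -31·5 + ½·6·5² = -80 cm; v ends -1 cm/s.
x(14) = 2 + Σ Δx = -96.5 cm.

-96.5 cm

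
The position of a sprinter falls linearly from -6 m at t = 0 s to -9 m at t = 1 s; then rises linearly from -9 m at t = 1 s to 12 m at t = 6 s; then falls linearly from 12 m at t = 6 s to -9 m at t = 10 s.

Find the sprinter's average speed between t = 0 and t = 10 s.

4.5 m/s

Average speed = (total path length)/(elapsed time); on a piecewise-linear x-t graph the path length is Σ|Δx|.
0–1 s: |Δx| = |-9 − -6| = 3 m
1–6 s: |Δx| = |12 − -9| = 21 m
6–10 s: |Δx| = |-9 − 12| = 21 m
Total path = 45 m; average speed = 45/10 = 4.5 m/s.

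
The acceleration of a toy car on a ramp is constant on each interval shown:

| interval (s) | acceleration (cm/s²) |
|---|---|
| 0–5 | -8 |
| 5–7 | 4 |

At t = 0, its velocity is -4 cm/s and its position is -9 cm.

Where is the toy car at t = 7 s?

-209 cm

On each constant-a segment, Δv = aΔt and Δx = v₀Δt + ½aΔt²; chain segment to segment.
0–5 s: v starts -4 cm/s; Δx = -4·5 + ½·-8·5² = -120 cm; v ends -44 cm/s.
5–7 s: v starts -44 cm/s; Δx = -44·2 + ½·4·2² = -80 cm; v ends -36 cm/s.
x(7) = -9 + Σ Δx = -209 cm.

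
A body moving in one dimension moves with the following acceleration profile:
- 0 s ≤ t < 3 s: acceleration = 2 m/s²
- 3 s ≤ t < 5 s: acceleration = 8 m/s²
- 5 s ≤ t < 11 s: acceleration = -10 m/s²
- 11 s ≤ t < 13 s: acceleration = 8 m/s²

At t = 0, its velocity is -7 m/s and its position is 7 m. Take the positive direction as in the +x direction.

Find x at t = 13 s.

On each constant-a segment, Δv = aΔt and Δx = v₀Δt + ½aΔt²; chain segment to segment.
0–3 s: v starts -7 m/s; Δx = -7·3 + ½·2·3² = -12 m; v ends -1 m/s.
3–5 s: v starts -1 m/s; Δx = -1·2 + ½·8·2² = 14 m; v ends 15 m/s.
5–11 s: v starts 15 m/s; Δx = 15·6 + ½·-10·6² = -90 m; v ends -45 m/s.
11–13 s: v starts -45 m/s; Δx = -45·2 + ½·8·2² = -74 m; v ends -29 m/s.
x(13) = 7 + Σ Δx = -155 m.

-155 m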